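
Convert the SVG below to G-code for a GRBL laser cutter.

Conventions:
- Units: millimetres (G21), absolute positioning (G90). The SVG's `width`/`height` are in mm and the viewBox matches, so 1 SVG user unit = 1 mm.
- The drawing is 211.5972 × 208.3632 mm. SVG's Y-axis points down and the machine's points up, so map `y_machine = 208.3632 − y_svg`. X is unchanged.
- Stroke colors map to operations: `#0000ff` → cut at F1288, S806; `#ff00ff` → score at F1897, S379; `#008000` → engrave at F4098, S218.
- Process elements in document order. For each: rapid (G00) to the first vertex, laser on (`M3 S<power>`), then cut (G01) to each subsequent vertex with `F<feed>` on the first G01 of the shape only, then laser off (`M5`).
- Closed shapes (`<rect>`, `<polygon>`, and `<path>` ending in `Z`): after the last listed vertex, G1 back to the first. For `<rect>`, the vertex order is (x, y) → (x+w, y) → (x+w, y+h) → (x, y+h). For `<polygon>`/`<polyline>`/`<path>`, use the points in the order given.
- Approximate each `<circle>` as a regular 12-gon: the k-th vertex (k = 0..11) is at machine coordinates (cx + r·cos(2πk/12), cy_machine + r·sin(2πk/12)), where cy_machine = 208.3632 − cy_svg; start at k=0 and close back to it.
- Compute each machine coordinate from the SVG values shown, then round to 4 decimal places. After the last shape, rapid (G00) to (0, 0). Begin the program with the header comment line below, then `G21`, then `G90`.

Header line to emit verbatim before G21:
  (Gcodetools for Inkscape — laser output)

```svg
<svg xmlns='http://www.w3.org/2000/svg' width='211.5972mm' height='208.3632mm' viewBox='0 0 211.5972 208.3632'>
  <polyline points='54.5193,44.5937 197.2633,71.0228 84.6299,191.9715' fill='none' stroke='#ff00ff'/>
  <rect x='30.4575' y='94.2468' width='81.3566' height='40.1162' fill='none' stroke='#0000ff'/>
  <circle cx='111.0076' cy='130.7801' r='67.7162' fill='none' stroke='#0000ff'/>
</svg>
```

viewBox `0 0 211.5972 208.3632` with mm width/height → 1 unit = 1 mm. Flip: y_m = 208.3632 − y_svg.

**Shape 1** — `<polyline>` open polyline, stroke `#ff00ff` → score (S379, F1897). Machine vertices: (54.5193,163.7695) → (197.2633,137.3404) → (84.6299,16.3917). Open path.

**Shape 2** — `<rect>` rectangle, stroke `#0000ff` → cut (S806, F1288). Machine vertices: (30.4575,114.1164) → (111.8141,114.1164) → (111.8141,74.0002) → (30.4575,74.0002) → (30.4575,114.1164). Closed: final G1 returns to the first vertex.

**Shape 3** — `<circle>` circle, stroke `#0000ff` → cut (S806, F1288). Machine vertices: (178.7238,77.5831) → (169.6515,111.4412) → (144.8657,136.2270) → (111.0076,145.2993) → (77.1495,136.2270) → (52.3637,111.4412) → (43.2914,77.5831) → (52.3637,43.7250) → (77.1495,18.9392) → (111.0076,9.8669) → (144.8657,18.9392) → (169.6515,43.7250) → (178.7238,77.5831). Closed: final G1 returns to the first vertex.

(Gcodetools for Inkscape — laser output)
G21
G90
G00 X54.5193 Y163.7695
M3 S379
G01 X197.2633 Y137.3404 F1897
G01 X84.6299 Y16.3917
M5
G00 X30.4575 Y114.1164
M3 S806
G01 X111.8141 Y114.1164 F1288
G01 X111.8141 Y74.0002
G01 X30.4575 Y74.0002
G01 X30.4575 Y114.1164
M5
G00 X178.7238 Y77.5831
M3 S806
G01 X169.6515 Y111.4412 F1288
G01 X144.8657 Y136.2270
G01 X111.0076 Y145.2993
G01 X77.1495 Y136.2270
G01 X52.3637 Y111.4412
G01 X43.2914 Y77.5831
G01 X52.3637 Y43.7250
G01 X77.1495 Y18.9392
G01 X111.0076 Y9.8669
G01 X144.8657 Y18.9392
G01 X169.6515 Y43.7250
G01 X178.7238 Y77.5831
M5
G00 X0.0000 Y0.0000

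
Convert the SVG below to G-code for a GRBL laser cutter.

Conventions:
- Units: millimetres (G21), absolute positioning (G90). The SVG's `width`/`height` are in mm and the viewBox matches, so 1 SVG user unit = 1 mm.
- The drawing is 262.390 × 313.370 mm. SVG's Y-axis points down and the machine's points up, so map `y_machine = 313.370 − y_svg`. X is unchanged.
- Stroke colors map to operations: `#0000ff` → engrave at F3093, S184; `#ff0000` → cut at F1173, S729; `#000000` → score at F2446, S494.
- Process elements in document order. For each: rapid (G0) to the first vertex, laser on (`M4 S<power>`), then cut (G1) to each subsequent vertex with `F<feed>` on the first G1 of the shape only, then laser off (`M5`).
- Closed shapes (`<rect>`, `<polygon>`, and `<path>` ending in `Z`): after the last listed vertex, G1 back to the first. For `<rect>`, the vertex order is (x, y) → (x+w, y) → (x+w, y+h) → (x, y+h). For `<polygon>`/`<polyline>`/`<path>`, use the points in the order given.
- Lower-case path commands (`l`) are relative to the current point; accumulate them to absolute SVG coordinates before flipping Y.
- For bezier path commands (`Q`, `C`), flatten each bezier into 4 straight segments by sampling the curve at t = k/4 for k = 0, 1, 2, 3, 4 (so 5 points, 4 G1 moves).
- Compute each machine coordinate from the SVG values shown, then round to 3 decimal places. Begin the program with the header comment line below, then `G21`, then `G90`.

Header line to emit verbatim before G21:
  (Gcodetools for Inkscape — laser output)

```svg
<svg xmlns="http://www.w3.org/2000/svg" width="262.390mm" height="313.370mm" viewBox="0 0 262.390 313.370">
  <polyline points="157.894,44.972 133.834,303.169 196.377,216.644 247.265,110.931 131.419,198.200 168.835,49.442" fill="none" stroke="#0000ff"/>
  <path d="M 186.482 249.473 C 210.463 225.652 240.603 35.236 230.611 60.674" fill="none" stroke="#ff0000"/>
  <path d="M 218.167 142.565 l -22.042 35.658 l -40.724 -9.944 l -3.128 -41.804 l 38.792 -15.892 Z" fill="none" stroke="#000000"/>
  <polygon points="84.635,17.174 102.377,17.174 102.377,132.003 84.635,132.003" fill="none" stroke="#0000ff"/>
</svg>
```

(Gcodetools for Inkscape — laser output)
G21
G90
G0 X157.894 Y268.398
M4 S184
G1 X133.834 Y10.201 F3093
G1 X196.377 Y96.726
G1 X247.265 Y202.439
G1 X131.419 Y115.170
G1 X168.835 Y263.928
M5
G0 X186.482 Y63.897
M4 S729
G1 X204.899 Y107.024 F1173
G1 X221.286 Y176.769
G1 X231.304 Y237.278
G1 X230.611 Y252.696
M5
G0 X218.167 Y170.805
M4 S494
G1 X196.125 Y135.147 F2446
G1 X155.401 Y145.091
G1 X152.273 Y186.895
G1 X191.065 Y202.787
G1 X218.167 Y170.805
M5
G0 X84.635 Y296.196
M4 S184
G1 X102.377 Y296.196 F3093
G1 X102.377 Y181.367
G1 X84.635 Y181.367
G1 X84.635 Y296.196
M5

Since the viewBox matches the mm dimensions, user units are millimetres directly. The only transform is the Y-flip y_m = 313.370 − y_svg.

Shape 1 is a open polyline drawn with `<polyline>`. Its stroke #0000ff means engrave at S184, F3093. After flipping Y the toolpath is (157.894,268.398) → (133.834,10.201) → (196.377,96.726) → (247.265,202.439) → (131.419,115.170) → (168.835,263.928).

Shape 2 is a cubic bezier drawn with `<path>`. Its stroke #ff0000 means cut at S729, F1173. After flipping Y the toolpath is (186.482,63.897) → (204.899,107.024) → (221.286,176.769) → (231.304,237.278) → (230.611,252.696).

Shape 3 is a regular polygon drawn with `<path>`. Its stroke #000000 means score at S494, F2446. After flipping Y the toolpath is (218.167,170.805) → (196.125,135.147) → (155.401,145.091) → (152.273,186.895) → (191.065,202.787) → (218.167,170.805), returning to the start.

Shape 4 is a rectangle drawn with `<polygon>`. Its stroke #0000ff means engrave at S184, F3093. After flipping Y the toolpath is (84.635,296.196) → (102.377,296.196) → (102.377,181.367) → (84.635,181.367) → (84.635,296.196), returning to the start.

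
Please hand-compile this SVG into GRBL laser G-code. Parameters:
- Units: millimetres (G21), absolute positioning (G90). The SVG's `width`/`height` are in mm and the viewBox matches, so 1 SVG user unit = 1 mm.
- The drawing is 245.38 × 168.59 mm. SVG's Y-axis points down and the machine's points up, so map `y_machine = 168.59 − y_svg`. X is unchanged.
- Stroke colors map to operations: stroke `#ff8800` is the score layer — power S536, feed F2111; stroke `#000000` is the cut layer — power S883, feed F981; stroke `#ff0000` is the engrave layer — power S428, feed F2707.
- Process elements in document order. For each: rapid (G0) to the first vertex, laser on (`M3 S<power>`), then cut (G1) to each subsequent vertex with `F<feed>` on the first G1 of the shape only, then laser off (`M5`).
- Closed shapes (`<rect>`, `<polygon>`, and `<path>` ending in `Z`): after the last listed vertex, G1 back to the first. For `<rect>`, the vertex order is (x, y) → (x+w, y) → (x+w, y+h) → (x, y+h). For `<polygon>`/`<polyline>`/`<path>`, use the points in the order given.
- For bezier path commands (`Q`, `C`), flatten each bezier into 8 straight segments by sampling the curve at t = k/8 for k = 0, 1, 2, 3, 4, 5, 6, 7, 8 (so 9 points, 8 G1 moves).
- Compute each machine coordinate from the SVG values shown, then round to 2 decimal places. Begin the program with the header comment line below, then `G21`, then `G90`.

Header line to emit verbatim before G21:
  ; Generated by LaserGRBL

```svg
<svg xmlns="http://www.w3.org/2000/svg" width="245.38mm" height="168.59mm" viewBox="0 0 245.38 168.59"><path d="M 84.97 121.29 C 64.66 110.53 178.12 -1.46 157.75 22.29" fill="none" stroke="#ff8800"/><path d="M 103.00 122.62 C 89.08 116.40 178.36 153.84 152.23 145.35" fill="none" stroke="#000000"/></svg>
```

; Generated by LaserGRBL
G21
G90
G0 X84.97 Y47.30
M3 S536
G1 X83.10 Y55.62 F2111
G1 X90.64 Y70.65
G1 X104.44 Y89.61
G1 X121.38 Y109.74
G1 X138.32 Y128.25
G1 X152.12 Y142.36
G1 X159.64 Y149.31
G1 X157.75 Y146.30
M5
G0 X103.00 Y45.97
M3 S883
G1 X102.19 Y46.43 F981
G1 X108.49 Y43.85
G1 X119.35 Y39.27
G1 X132.19 Y33.75
G1 X144.47 Y28.34
G1 X153.60 Y24.08
G1 X157.05 Y22.03
G1 X152.23 Y23.24
M5

viewBox `0 0 245.38 168.59` with mm width/height → 1 unit = 1 mm. Flip: y_m = 168.59 − y_svg.

**Shape 1** — `<path>` cubic bezier, stroke `#ff8800` → score (S536, F2111). Control points (SVG): P0=(84.97,121.29), P1=(64.66,110.53), P2=(178.12,-1.46), P3=(157.75,22.29); sampled at t=k/8. Machine vertices: (84.97,47.30) → (83.10,55.62) → (90.64,70.65) → (104.44,89.61) → (121.38,109.74) → (138.32,128.25) → (152.12,142.36) → (159.64,149.31) → (157.75,146.30). Open path.

**Shape 2** — `<path>` cubic bezier, stroke `#000000` → cut (S883, F981). Control points (SVG): P0=(103.00,122.62), P1=(89.08,116.40), P2=(178.36,153.84), P3=(152.23,145.35); sampled at t=k/8. Machine vertices: (103.00,45.97) → (102.19,46.43) → (108.49,43.85) → (119.35,39.27) → (132.19,33.75) → (144.47,28.34) → (153.60,24.08) → (157.05,22.03) → (152.23,23.24). Open path.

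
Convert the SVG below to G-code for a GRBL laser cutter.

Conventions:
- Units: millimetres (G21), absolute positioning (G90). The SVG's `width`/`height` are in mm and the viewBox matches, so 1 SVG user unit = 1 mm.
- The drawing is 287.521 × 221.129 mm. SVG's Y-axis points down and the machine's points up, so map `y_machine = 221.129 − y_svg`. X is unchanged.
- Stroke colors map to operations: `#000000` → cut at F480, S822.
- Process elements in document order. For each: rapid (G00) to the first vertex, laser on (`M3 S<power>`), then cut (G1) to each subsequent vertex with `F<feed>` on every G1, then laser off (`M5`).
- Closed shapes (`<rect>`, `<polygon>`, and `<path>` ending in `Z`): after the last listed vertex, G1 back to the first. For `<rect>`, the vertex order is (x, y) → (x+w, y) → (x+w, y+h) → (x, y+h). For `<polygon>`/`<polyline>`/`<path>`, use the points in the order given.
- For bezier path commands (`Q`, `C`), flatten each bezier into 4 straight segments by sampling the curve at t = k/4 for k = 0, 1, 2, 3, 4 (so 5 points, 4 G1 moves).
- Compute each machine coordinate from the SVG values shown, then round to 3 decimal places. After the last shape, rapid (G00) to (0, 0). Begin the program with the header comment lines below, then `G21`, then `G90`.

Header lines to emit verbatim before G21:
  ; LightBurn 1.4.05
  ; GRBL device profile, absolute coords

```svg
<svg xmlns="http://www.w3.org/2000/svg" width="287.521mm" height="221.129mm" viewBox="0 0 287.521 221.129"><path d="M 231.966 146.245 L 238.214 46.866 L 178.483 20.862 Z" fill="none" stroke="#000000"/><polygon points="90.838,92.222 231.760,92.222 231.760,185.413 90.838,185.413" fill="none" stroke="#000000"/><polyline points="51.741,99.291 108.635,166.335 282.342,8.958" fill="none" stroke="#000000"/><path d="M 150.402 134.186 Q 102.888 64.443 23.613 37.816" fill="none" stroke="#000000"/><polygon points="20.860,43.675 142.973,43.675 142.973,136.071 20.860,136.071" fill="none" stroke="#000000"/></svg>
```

Since the viewBox matches the mm dimensions, user units are millimetres directly. The only transform is the Y-flip y_m = 221.129 − y_svg.

Shape 1 is a closed polygon drawn with `<path>`. Its stroke #000000 means cut at S822, F480. After flipping Y the toolpath is (231.966,74.884) → (238.214,174.263) → (178.483,200.267) → (231.966,74.884), returning to the start.

Shape 2 is a rectangle drawn with `<polygon>`. Its stroke #000000 means cut at S822, F480. After flipping Y the toolpath is (90.838,128.907) → (231.760,128.907) → (231.760,35.716) → (90.838,35.716) → (90.838,128.907), returning to the start.

Shape 3 is a open polyline drawn with `<polyline>`. Its stroke #000000 means cut at S822, F480. After flipping Y the toolpath is (51.741,121.838) → (108.635,54.794) → (282.342,212.171).

Shape 4 is a quadratic bezier drawn with `<path>`. Its stroke #000000 means cut at S822, F480. After flipping Y the toolpath is (150.402,86.943) → (124.660,119.120) → (94.948,145.907) → (61.265,167.305) → (23.613,183.313).

Shape 5 is a rectangle drawn with `<polygon>`. Its stroke #000000 means cut at S822, F480. After flipping Y the toolpath is (20.860,177.454) → (142.973,177.454) → (142.973,85.058) → (20.860,85.058) → (20.860,177.454), returning to the start.

; LightBurn 1.4.05
; GRBL device profile, absolute coords
G21
G90
G00 X231.966 Y74.884
M3 S822
G1 X238.214 Y174.263 F480
G1 X178.483 Y200.267 F480
G1 X231.966 Y74.884 F480
M5
G00 X90.838 Y128.907
M3 S822
G1 X231.760 Y128.907 F480
G1 X231.760 Y35.716 F480
G1 X90.838 Y35.716 F480
G1 X90.838 Y128.907 F480
M5
G00 X51.741 Y121.838
M3 S822
G1 X108.635 Y54.794 F480
G1 X282.342 Y212.171 F480
M5
G00 X150.402 Y86.943
M3 S822
G1 X124.660 Y119.120 F480
G1 X94.948 Y145.907 F480
G1 X61.265 Y167.305 F480
G1 X23.613 Y183.313 F480
M5
G00 X20.860 Y177.454
M3 S822
G1 X142.973 Y177.454 F480
G1 X142.973 Y85.058 F480
G1 X20.860 Y85.058 F480
G1 X20.860 Y177.454 F480
M5
G00 X0.000 Y0.000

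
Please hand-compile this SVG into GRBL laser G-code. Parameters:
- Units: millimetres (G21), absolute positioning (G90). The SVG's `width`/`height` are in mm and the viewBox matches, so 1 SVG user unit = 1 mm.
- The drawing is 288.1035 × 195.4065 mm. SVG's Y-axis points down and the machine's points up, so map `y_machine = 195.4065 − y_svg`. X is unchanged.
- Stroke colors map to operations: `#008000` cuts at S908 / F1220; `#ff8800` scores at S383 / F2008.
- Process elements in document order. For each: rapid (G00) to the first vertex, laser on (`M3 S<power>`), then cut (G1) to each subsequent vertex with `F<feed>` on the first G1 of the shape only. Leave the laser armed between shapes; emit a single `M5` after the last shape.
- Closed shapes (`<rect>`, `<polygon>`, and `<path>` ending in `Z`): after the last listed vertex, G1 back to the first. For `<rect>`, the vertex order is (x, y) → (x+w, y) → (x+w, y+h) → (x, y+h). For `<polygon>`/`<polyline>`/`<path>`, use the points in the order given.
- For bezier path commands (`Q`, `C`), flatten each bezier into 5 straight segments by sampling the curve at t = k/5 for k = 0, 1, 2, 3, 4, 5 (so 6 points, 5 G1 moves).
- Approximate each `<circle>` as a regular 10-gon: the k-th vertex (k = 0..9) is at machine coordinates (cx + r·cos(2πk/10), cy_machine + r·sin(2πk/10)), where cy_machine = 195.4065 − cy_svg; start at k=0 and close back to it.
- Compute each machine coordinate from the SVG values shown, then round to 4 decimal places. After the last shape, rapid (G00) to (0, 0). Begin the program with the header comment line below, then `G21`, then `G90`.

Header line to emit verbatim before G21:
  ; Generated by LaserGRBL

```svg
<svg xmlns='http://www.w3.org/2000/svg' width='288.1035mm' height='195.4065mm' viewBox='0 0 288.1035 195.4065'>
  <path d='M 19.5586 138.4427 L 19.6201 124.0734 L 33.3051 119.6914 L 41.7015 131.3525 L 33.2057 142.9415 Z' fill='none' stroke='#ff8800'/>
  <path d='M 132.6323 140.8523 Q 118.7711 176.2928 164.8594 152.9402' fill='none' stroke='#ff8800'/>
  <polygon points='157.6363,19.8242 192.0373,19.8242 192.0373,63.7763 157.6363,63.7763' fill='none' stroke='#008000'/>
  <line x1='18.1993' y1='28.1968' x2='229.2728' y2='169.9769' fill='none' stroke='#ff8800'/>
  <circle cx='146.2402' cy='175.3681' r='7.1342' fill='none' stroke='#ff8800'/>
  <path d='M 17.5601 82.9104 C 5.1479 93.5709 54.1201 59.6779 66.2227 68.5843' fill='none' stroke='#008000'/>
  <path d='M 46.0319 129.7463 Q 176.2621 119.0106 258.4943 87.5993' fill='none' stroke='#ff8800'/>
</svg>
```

; Generated by LaserGRBL
G21
G90
G00 X19.5586 Y56.9638
M3 S383
G1 X19.6201 Y71.3331 F2008
G1 X33.3051 Y75.7151
G1 X41.7015 Y64.0540
G1 X33.2057 Y52.4650
G1 X19.5586 Y56.9638
G00 X132.6323 Y54.5542
M3 S383
G1 X129.4858 Y42.7297 F2008
G1 X131.1353 Y35.6087
G1 X137.5807 Y33.1911
G1 X148.8221 Y35.4770
G1 X164.8594 Y42.4663
G00 X157.6363 Y175.5823
M3 S908
G1 X192.0373 Y175.5823 F1220
G1 X192.0373 Y131.6302
G1 X157.6363 Y131.6302
G1 X157.6363 Y175.5823
G00 X18.1993 Y167.2097
M3 S383
G1 X229.2728 Y25.4296 F2008
G00 X153.3744 Y20.0384
M3 S383
G1 X152.0119 Y24.2318 F2008
G1 X148.4448 Y26.8234
G1 X144.0356 Y26.8234
G1 X140.4685 Y24.2318
G1 X139.1060 Y20.0384
G1 X140.4685 Y15.8450
G1 X144.0356 Y13.2534
G1 X148.4448 Y13.2534
G1 X152.0119 Y15.8450
G1 X153.3744 Y20.0384
G00 X17.5601 Y112.4961
M3 S908
G1 X16.6929 Y110.7474 F1220
G1 X25.8417 Y115.4986
G1 X40.2904 Y122.5568
G1 X55.3228 Y127.7289
G1 X66.2227 Y126.8222
G00 X46.0319 Y65.6602
M3 S383
G1 X96.2041 Y70.7815 F2008
G1 X142.5364 Y77.5569
G1 X185.0289 Y85.9863
G1 X223.6815 Y96.0697
G1 X258.4943 Y107.8072
M5
G00 X0.0000 Y0.0000

viewBox `0 0 288.1035 195.4065` with mm width/height → 1 unit = 1 mm. Flip: y_m = 195.4065 − y_svg.

**Shape 1** — `<path>` regular polygon, stroke `#ff8800` → score (S383, F2008). Machine vertices: (19.5586,56.9638) → (19.6201,71.3331) → (33.3051,75.7151) → (41.7015,64.0540) → (33.2057,52.4650) → (19.5586,56.9638). Closed: final G1 returns to the first vertex.

**Shape 2** — `<path>` quadratic bezier, stroke `#ff8800` → score (S383, F2008). Control points (SVG): P0=(132.6323,140.8523), P1=(118.7711,176.2928), P2=(164.8594,152.9402); sampled at t=k/5. Machine vertices: (132.6323,54.5542) → (129.4858,42.7297) → (131.1353,35.6087) → (137.5807,33.1911) → (148.8221,35.4770) → (164.8594,42.4663). Open path.

**Shape 3** — `<polygon>` rectangle, stroke `#008000` → cut (S908, F1220). Machine vertices: (157.6363,175.5823) → (192.0373,175.5823) → (192.0373,131.6302) → (157.6363,131.6302) → (157.6363,175.5823). Closed: final G1 returns to the first vertex.

**Shape 4** — `<line>` line segment, stroke `#ff8800` → score (S383, F2008). Machine vertices: (18.1993,167.2097) → (229.2728,25.4296). Open path.

**Shape 5** — `<circle>` circle, stroke `#ff8800` → score (S383, F2008). Machine vertices: (153.3744,20.0384) → (152.0119,24.2318) → (148.4448,26.8234) → (144.0356,26.8234) → (140.4685,24.2318) → (139.1060,20.0384) → (140.4685,15.8450) → (144.0356,13.2534) → (148.4448,13.2534) → (152.0119,15.8450) → (153.3744,20.0384). Closed: final G1 returns to the first vertex.

**Shape 6** — `<path>` cubic bezier, stroke `#008000` → cut (S908, F1220). Control points (SVG): P0=(17.5601,82.9104), P1=(5.1479,93.5709), P2=(54.1201,59.6779), P3=(66.2227,68.5843); sampled at t=k/5. Machine vertices: (17.5601,112.4961) → (16.6929,110.7474) → (25.8417,115.4986) → (40.2904,122.5568) → (55.3228,127.7289) → (66.2227,126.8222). Open path.

**Shape 7** — `<path>` quadratic bezier, stroke `#ff8800` → score (S383, F2008). Control points (SVG): P0=(46.0319,129.7463), P1=(176.2621,119.0106), P2=(258.4943,87.5993); sampled at t=k/5. Machine vertices: (46.0319,65.6602) → (96.2041,70.7815) → (142.5364,77.5569) → (185.0289,85.9863) → (223.6815,96.0697) → (258.4943,107.8072). Open path.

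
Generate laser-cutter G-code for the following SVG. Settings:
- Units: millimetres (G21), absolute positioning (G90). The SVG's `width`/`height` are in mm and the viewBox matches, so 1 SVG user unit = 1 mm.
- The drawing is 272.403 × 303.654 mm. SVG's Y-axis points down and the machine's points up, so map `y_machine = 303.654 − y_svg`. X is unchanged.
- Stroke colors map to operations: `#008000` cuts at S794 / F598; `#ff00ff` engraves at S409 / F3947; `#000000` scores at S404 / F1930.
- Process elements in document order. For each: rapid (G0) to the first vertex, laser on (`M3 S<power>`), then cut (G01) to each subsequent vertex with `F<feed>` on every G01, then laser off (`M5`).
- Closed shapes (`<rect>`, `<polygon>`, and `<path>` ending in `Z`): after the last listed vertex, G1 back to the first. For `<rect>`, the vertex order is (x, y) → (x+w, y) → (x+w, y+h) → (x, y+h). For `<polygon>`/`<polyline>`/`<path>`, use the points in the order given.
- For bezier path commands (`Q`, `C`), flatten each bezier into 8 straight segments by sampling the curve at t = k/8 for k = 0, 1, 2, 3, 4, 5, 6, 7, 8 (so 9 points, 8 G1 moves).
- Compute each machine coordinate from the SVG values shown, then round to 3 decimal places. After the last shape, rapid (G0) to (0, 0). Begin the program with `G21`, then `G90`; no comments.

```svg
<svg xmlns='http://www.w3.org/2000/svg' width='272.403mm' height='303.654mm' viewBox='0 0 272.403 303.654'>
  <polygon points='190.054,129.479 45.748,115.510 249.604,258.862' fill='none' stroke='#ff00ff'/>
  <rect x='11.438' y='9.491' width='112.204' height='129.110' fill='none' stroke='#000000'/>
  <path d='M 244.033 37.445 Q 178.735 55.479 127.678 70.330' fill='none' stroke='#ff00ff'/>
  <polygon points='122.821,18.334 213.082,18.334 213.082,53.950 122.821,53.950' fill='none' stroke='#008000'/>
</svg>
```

viewBox `0 0 272.403 303.654` with mm width/height → 1 unit = 1 mm. Flip: y_m = 303.654 − y_svg.

**Shape 1** — `<polygon>` closed polygon, stroke `#ff00ff` → engrave (S409, F3947). Machine vertices: (190.054,174.175) → (45.748,188.144) → (249.604,44.792) → (190.054,174.175). Closed: final G1 returns to the first vertex.

**Shape 2** — `<rect>` rectangle, stroke `#000000` → score (S404, F1930). Machine vertices: (11.438,294.163) → (123.642,294.163) → (123.642,165.053) → (11.438,165.053) → (11.438,294.163). Closed: final G1 returns to the first vertex.

**Shape 3** — `<path>` quadratic bezier, stroke `#ff00ff` → engrave (S409, F3947). Control points (SVG): P0=(244.033,37.445), P1=(178.735,55.479), P2=(127.678,70.330); sampled at t=k/8. Machine vertices: (244.033,266.209) → (227.931,261.750) → (212.274,257.391) → (197.062,253.131) → (182.295,248.971) → (167.973,244.910) → (154.097,240.948) → (140.665,237.086) → (127.678,233.324). Open path.

**Shape 4** — `<polygon>` rectangle, stroke `#008000` → cut (S794, F598). Machine vertices: (122.821,285.320) → (213.082,285.320) → (213.082,249.704) → (122.821,249.704) → (122.821,285.320). Closed: final G1 returns to the first vertex.

G21
G90
G0 X190.054 Y174.175
M3 S409
G01 X45.748 Y188.144 F3947
G01 X249.604 Y44.792 F3947
G01 X190.054 Y174.175 F3947
M5
G0 X11.438 Y294.163
M3 S404
G01 X123.642 Y294.163 F1930
G01 X123.642 Y165.053 F1930
G01 X11.438 Y165.053 F1930
G01 X11.438 Y294.163 F1930
M5
G0 X244.033 Y266.209
M3 S409
G01 X227.931 Y261.750 F3947
G01 X212.274 Y257.391 F3947
G01 X197.062 Y253.131 F3947
G01 X182.295 Y248.971 F3947
G01 X167.973 Y244.910 F3947
G01 X154.097 Y240.948 F3947
G01 X140.665 Y237.086 F3947
G01 X127.678 Y233.324 F3947
M5
G0 X122.821 Y285.320
M3 S794
G01 X213.082 Y285.320 F598
G01 X213.082 Y249.704 F598
G01 X122.821 Y249.704 F598
G01 X122.821 Y285.320 F598
M5
G0 X0.000 Y0.000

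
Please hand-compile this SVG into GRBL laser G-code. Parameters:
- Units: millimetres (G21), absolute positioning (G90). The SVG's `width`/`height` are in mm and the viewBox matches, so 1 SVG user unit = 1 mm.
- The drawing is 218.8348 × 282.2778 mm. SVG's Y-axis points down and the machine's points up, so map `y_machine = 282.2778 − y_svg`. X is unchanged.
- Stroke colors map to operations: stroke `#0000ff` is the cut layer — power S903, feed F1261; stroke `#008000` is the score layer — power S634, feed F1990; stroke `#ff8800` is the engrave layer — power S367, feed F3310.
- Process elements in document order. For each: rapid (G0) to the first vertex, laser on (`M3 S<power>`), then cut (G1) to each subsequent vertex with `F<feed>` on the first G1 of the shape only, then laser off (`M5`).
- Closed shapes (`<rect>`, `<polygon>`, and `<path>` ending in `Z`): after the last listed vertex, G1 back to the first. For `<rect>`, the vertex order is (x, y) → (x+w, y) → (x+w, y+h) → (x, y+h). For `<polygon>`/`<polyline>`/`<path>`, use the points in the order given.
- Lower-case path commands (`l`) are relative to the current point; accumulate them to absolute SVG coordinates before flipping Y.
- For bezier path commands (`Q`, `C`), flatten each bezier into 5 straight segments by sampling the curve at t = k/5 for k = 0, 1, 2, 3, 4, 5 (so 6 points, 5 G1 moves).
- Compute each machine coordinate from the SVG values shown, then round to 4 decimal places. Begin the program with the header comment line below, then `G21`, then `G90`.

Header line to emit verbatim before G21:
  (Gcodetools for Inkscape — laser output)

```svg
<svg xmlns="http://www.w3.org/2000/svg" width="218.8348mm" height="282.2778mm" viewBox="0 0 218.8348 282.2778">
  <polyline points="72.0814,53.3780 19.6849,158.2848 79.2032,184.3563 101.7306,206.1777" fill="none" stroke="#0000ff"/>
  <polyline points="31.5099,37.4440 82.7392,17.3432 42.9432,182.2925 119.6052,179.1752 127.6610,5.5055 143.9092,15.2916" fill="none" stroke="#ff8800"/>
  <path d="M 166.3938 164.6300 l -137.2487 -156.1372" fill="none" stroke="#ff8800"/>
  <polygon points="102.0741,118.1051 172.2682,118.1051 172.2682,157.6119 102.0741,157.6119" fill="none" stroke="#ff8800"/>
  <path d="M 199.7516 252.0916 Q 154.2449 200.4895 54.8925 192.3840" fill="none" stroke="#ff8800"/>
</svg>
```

(Gcodetools for Inkscape — laser output)
G21
G90
G0 X72.0814 Y228.8998
M3 S903
G1 X19.6849 Y123.9930 F1261
G1 X79.2032 Y97.9215
G1 X101.7306 Y76.1001
M5
G0 X31.5099 Y244.8338
M3 S367
G1 X82.7392 Y264.9346 F3310
G1 X42.9432 Y99.9853
G1 X119.6052 Y103.1026
G1 X127.6610 Y276.7723
G1 X143.9092 Y266.9862
M5
G0 X166.3938 Y117.6478
M3 S367
G1 X29.1451 Y273.7850 F3310
M5
G0 X102.0741 Y164.1727
M3 S367
G1 X172.2682 Y164.1727 F3310
G1 X172.2682 Y124.6659
G1 X102.0741 Y124.6659
G1 X102.0741 Y164.1727
M5
G0 X199.7516 Y30.1862
M3 S367
G1 X179.3951 Y49.0872 F3310
G1 X154.7309 Y64.5084
G1 X125.7591 Y76.4499
G1 X92.4796 Y84.9117
G1 X54.8925 Y89.8938
M5

Since the viewBox matches the mm dimensions, user units are millimetres directly. The only transform is the Y-flip y_m = 282.2778 − y_svg.

Shape 1 is a open polyline drawn with `<polyline>`. Its stroke #0000ff means cut at S903, F1261. After flipping Y the toolpath is (72.0814,228.8998) → (19.6849,123.9930) → (79.2032,97.9215) → (101.7306,76.1001).

Shape 2 is a open polyline drawn with `<polyline>`. Its stroke #ff8800 means engrave at S367, F3310. After flipping Y the toolpath is (31.5099,244.8338) → (82.7392,264.9346) → (42.9432,99.9853) → (119.6052,103.1026) → (127.6610,276.7723) → (143.9092,266.9862).

Shape 3 is a line segment drawn with `<path>`. Its stroke #ff8800 means engrave at S367, F3310. After flipping Y the toolpath is (166.3938,117.6478) → (29.1451,273.7850).

Shape 4 is a rectangle drawn with `<polygon>`. Its stroke #ff8800 means engrave at S367, F3310. After flipping Y the toolpath is (102.0741,164.1727) → (172.2682,164.1727) → (172.2682,124.6659) → (102.0741,124.6659) → (102.0741,164.1727), returning to the start.

Shape 5 is a quadratic bezier drawn with `<path>`. Its stroke #ff8800 means engrave at S367, F3310. After flipping Y the toolpath is (199.7516,30.1862) → (179.3951,49.0872) → (154.7309,64.5084) → (125.7591,76.4499) → (92.4796,84.9117) → (54.8925,89.8938).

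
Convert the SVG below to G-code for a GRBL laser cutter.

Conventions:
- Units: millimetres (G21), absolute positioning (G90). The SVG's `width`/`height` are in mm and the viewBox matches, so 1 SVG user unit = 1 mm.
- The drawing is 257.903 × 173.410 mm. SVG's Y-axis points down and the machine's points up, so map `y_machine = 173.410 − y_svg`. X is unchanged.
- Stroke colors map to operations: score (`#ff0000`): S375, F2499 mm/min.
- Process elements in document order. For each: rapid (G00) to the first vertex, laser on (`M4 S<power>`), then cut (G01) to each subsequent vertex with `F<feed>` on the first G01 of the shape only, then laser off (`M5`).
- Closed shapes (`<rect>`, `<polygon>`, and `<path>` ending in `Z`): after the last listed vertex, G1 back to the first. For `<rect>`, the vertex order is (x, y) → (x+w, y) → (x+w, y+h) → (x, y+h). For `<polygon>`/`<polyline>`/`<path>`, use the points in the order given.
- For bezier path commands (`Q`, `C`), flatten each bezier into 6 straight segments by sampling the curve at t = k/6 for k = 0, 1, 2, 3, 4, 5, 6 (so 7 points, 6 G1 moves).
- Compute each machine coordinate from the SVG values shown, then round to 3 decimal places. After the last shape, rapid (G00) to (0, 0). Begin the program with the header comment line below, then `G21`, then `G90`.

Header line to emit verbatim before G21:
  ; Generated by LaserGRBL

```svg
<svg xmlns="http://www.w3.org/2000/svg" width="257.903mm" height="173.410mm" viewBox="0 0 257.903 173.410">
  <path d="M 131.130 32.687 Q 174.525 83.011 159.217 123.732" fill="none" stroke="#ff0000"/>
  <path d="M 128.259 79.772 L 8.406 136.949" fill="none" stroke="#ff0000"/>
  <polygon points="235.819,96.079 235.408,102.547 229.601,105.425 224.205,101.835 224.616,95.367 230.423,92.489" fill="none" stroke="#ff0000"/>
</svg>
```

Since the viewBox matches the mm dimensions, user units are millimetres directly. The only transform is the Y-flip y_m = 173.410 − y_svg.

Shape 1 is a quadratic bezier drawn with `<path>`. Its stroke #ff0000 means score at S375, F2499. After flipping Y the toolpath is (131.130,140.723) → (143.964,124.215) → (153.537,108.241) → (159.849,92.800) → (162.900,77.892) → (162.689,63.518) → (159.217,49.678).

Shape 2 is a line segment drawn with `<path>`. Its stroke #ff0000 means score at S375, F2499. After flipping Y the toolpath is (128.259,93.638) → (8.406,36.461).

Shape 3 is a regular polygon drawn with `<polygon>`. Its stroke #ff0000 means score at S375, F2499. After flipping Y the toolpath is (235.819,77.331) → (235.408,70.863) → (229.601,67.985) → (224.205,71.575) → (224.616,78.043) → (230.423,80.921) → (235.819,77.331), returning to the start.

; Generated by LaserGRBL
G21
G90
G00 X131.130 Y140.723
M4 S375
G01 X143.964 Y124.215 F2499
G01 X153.537 Y108.241
G01 X159.849 Y92.800
G01 X162.900 Y77.892
G01 X162.689 Y63.518
G01 X159.217 Y49.678
M5
G00 X128.259 Y93.638
M4 S375
G01 X8.406 Y36.461 F2499
M5
G00 X235.819 Y77.331
M4 S375
G01 X235.408 Y70.863 F2499
G01 X229.601 Y67.985
G01 X224.205 Y71.575
G01 X224.616 Y78.043
G01 X230.423 Y80.921
G01 X235.819 Y77.331
M5
G00 X0.000 Y0.000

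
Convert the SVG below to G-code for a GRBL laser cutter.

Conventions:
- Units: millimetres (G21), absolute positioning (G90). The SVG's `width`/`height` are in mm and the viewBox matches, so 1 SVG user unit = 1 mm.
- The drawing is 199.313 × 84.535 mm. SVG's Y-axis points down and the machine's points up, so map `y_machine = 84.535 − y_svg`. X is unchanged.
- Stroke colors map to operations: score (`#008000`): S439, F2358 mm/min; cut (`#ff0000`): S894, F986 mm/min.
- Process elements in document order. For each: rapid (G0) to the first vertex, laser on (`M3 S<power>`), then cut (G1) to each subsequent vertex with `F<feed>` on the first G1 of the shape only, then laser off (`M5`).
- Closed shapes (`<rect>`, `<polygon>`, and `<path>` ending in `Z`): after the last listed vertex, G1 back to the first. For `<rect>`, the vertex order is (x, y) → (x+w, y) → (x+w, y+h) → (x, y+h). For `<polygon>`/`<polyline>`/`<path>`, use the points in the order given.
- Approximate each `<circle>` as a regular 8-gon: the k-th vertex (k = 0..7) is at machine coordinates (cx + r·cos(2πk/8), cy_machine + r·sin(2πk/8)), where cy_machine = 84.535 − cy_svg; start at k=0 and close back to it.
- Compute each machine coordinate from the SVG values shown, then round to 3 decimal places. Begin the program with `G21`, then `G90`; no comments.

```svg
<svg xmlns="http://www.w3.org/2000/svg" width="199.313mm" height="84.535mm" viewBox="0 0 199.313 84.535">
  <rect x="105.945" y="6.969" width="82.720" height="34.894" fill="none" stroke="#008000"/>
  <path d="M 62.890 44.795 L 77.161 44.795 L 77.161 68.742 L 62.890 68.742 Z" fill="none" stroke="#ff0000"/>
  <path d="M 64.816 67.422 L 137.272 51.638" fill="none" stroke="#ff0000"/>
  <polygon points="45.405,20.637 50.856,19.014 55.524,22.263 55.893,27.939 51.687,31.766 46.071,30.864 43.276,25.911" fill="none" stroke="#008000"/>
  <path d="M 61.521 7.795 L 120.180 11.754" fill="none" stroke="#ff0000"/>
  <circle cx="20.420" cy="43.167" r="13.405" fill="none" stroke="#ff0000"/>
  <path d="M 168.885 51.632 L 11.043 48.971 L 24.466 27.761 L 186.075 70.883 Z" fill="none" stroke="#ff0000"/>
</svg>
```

1 u = 1 mm; y_m = 84.535 − y.

[1] `<rect>` rectangle, #008000→score S439 F2358: (105.945,77.566) → (188.665,77.566) → (188.665,42.672) → (105.945,42.672) → (105.945,77.566) (closed)

[2] `<path>` rectangle, #ff0000→cut S894 F986: (62.890,39.740) → (77.161,39.740) → (77.161,15.793) → (62.890,15.793) → (62.890,39.740) (closed)

[3] `<path>` line segment, #ff0000→cut S894 F986: (64.816,17.113) → (137.272,32.897)

[4] `<polygon>` regular polygon, #008000→score S439 F2358: (45.405,63.898) → (50.856,65.521) → (55.524,62.272) → (55.893,56.596) → (51.687,52.769) → (46.071,53.671) → (43.276,58.624) → (45.405,63.898) (closed)

[5] `<path>` line segment, #ff0000→cut S894 F986: (61.521,76.740) → (120.180,72.781)

[6] `<circle>` circle, #ff0000→cut S894 F986: (33.825,41.368) → (29.899,50.847) → (20.420,54.773) → (10.941,50.847) → (7.015,41.368) → (10.941,31.889) → (20.420,27.963) → (29.899,31.889) → (33.825,41.368) (closed)

[7] `<path>` closed polygon, #ff0000→cut S894 F986: (168.885,32.903) → (11.043,35.564) → (24.466,56.774) → (186.075,13.652) → (168.885,32.903) (closed)

G21
G90
G0 X105.945 Y77.566
M3 S439
G1 X188.665 Y77.566 F2358
G1 X188.665 Y42.672
G1 X105.945 Y42.672
G1 X105.945 Y77.566
M5
G0 X62.890 Y39.740
M3 S894
G1 X77.161 Y39.740 F986
G1 X77.161 Y15.793
G1 X62.890 Y15.793
G1 X62.890 Y39.740
M5
G0 X64.816 Y17.113
M3 S894
G1 X137.272 Y32.897 F986
M5
G0 X45.405 Y63.898
M3 S439
G1 X50.856 Y65.521 F2358
G1 X55.524 Y62.272
G1 X55.893 Y56.596
G1 X51.687 Y52.769
G1 X46.071 Y53.671
G1 X43.276 Y58.624
G1 X45.405 Y63.898
M5
G0 X61.521 Y76.740
M3 S894
G1 X120.180 Y72.781 F986
M5
G0 X33.825 Y41.368
M3 S894
G1 X29.899 Y50.847 F986
G1 X20.420 Y54.773
G1 X10.941 Y50.847
G1 X7.015 Y41.368
G1 X10.941 Y31.889
G1 X20.420 Y27.963
G1 X29.899 Y31.889
G1 X33.825 Y41.368
M5
G0 X168.885 Y32.903
M3 S894
G1 X11.043 Y35.564 F986
G1 X24.466 Y56.774
G1 X186.075 Y13.652
G1 X168.885 Y32.903
M5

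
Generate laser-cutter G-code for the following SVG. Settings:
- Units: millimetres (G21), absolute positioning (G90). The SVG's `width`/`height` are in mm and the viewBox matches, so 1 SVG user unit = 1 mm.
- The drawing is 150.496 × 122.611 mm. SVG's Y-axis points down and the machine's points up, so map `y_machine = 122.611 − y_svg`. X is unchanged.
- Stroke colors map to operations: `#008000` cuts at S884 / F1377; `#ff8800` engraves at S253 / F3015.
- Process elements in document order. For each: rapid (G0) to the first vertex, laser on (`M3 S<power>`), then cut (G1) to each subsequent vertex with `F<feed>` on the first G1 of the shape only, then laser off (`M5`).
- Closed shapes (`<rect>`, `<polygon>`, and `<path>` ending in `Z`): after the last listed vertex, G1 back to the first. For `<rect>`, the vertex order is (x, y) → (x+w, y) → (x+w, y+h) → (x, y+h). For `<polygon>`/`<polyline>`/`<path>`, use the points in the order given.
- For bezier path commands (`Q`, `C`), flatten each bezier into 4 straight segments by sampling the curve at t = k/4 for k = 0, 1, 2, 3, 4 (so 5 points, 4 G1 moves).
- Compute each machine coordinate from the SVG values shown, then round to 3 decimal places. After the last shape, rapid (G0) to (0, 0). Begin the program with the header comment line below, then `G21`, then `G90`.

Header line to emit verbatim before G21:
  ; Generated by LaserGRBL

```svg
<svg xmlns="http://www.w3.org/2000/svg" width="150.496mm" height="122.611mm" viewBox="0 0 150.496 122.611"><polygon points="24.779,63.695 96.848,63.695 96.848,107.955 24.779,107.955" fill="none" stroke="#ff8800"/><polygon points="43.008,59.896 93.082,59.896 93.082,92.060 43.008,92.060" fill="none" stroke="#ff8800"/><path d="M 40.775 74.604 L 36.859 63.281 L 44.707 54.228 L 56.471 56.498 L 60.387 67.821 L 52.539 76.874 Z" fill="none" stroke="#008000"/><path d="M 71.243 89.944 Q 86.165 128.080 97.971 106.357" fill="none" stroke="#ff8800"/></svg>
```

Since the viewBox matches the mm dimensions, user units are millimetres directly. The only transform is the Y-flip y_m = 122.611 − y_svg.

Shape 1 is a rectangle drawn with `<polygon>`. Its stroke #ff8800 means engrave at S253, F3015. After flipping Y the toolpath is (24.779,58.916) → (96.848,58.916) → (96.848,14.656) → (24.779,14.656) → (24.779,58.916), returning to the start.

Shape 2 is a rectangle drawn with `<polygon>`. Its stroke #ff8800 means engrave at S253, F3015. After flipping Y the toolpath is (43.008,62.715) → (93.082,62.715) → (93.082,30.551) → (43.008,30.551) → (43.008,62.715), returning to the start.

Shape 3 is a regular polygon drawn with `<path>`. Its stroke #008000 means cut at S884, F1377. After flipping Y the toolpath is (40.775,48.007) → (36.859,59.330) → (44.707,68.383) → (56.471,66.113) → (60.387,54.790) → (52.539,45.737) → (40.775,48.007), returning to the start.

Shape 4 is a quadratic bezier drawn with `<path>`. Its stroke #ff8800 means engrave at S253, F3015. After flipping Y the toolpath is (71.243,32.667) → (78.509,17.340) → (85.386,9.496) → (91.873,9.134) → (97.971,16.254).

; Generated by LaserGRBL
G21
G90
G0 X24.779 Y58.916
M3 S253
G1 X96.848 Y58.916 F3015
G1 X96.848 Y14.656
G1 X24.779 Y14.656
G1 X24.779 Y58.916
M5
G0 X43.008 Y62.715
M3 S253
G1 X93.082 Y62.715 F3015
G1 X93.082 Y30.551
G1 X43.008 Y30.551
G1 X43.008 Y62.715
M5
G0 X40.775 Y48.007
M3 S884
G1 X36.859 Y59.330 F1377
G1 X44.707 Y68.383
G1 X56.471 Y66.113
G1 X60.387 Y54.790
G1 X52.539 Y45.737
G1 X40.775 Y48.007
M5
G0 X71.243 Y32.667
M3 S253
G1 X78.509 Y17.340 F3015
G1 X85.386 Y9.496
G1 X91.873 Y9.134
G1 X97.971 Y16.254
M5
G0 X0.000 Y0.000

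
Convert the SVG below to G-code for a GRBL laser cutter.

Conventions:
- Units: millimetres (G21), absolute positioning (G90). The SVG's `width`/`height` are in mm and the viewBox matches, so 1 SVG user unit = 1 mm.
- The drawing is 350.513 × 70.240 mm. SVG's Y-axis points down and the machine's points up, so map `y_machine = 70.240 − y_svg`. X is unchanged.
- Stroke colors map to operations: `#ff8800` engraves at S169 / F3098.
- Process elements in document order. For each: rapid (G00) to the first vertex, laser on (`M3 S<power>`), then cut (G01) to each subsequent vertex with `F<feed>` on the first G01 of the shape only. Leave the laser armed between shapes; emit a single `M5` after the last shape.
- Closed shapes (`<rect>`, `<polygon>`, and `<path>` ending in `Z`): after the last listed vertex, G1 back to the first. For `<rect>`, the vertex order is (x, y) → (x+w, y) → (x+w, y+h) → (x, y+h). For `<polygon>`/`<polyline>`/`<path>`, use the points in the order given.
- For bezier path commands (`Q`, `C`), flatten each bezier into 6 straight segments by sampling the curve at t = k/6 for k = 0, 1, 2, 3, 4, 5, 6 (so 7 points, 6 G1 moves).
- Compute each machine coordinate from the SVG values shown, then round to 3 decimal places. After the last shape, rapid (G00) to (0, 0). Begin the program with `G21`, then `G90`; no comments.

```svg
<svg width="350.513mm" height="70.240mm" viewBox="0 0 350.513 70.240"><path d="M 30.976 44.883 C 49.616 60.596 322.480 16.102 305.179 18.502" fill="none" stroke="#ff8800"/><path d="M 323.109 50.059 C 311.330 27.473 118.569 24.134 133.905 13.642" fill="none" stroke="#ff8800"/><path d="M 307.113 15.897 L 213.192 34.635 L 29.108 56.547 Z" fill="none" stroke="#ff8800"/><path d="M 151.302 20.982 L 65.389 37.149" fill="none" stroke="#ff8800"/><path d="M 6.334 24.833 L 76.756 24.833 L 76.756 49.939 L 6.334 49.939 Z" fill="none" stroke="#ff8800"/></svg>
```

1 u = 1 mm; y_m = 70.240 − y.

[1] `<path>` cubic bezier, #ff8800→engrave S169 F3098: (30.976,25.357) → (58.961,22.022) → (114.195,25.746) → (181.555,33.555) → (245.921,42.473) → (292.169,49.526) → (305.179,51.738)

[2] `<path>` cubic bezier, #ff8800→engrave S169 F3098: (323.109,20.181) → (303.939,29.992) → (265.413,37.329) → (218.339,42.925) → (173.524,47.513) → (141.777,51.826) → (133.905,56.598)

[3] `<path>` closed polygon, #ff8800→engrave S169 F3098: (307.113,54.343) → (213.192,35.605) → (29.108,13.693) → (307.113,54.343) (closed)

[4] `<path>` line segment, #ff8800→engrave S169 F3098: (151.302,49.258) → (65.389,33.091)

[5] `<path>` rectangle, #ff8800→engrave S169 F3098: (6.334,45.407) → (76.756,45.407) → (76.756,20.301) → (6.334,20.301) → (6.334,45.407) (closed)

G21
G90
G00 X30.976 Y25.357
M3 S169
G01 X58.961 Y22.022 F3098
G01 X114.195 Y25.746
G01 X181.555 Y33.555
G01 X245.921 Y42.473
G01 X292.169 Y49.526
G01 X305.179 Y51.738
G00 X323.109 Y20.181
M3 S169
G01 X303.939 Y29.992 F3098
G01 X265.413 Y37.329
G01 X218.339 Y42.925
G01 X173.524 Y47.513
G01 X141.777 Y51.826
G01 X133.905 Y56.598
G00 X307.113 Y54.343
M3 S169
G01 X213.192 Y35.605 F3098
G01 X29.108 Y13.693
G01 X307.113 Y54.343
G00 X151.302 Y49.258
M3 S169
G01 X65.389 Y33.091 F3098
G00 X6.334 Y45.407
M3 S169
G01 X76.756 Y45.407 F3098
G01 X76.756 Y20.301
G01 X6.334 Y20.301
G01 X6.334 Y45.407
M5
G00 X0.000 Y0.000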